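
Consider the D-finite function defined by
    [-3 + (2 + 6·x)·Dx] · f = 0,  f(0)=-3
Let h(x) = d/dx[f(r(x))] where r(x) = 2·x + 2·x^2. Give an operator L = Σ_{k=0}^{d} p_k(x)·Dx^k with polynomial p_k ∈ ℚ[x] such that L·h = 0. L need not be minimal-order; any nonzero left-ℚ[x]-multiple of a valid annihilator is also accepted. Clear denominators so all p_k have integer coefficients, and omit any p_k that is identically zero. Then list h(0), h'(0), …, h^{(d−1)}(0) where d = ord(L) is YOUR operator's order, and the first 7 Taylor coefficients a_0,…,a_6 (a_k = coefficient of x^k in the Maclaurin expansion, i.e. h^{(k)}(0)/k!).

L = -1 + (-1 - 8·x - 18·x^2 - 12·x^3)·Dx  (order 1).
h: a_k = -9, 9, -81/2, 351/2, -6075/8, 26487/8, -233037/16, …
ICs: h(0) = -9.

f: a_k = -3, -9/2, 27/8, -81/16, 1215/128, -5103/256, 45927/1024, …
L₀ from L_f via x↦r, Dx↦r'^{-1}Dx.
Differentiate: ansatz ord ≤ ord L₀ ⇒ L.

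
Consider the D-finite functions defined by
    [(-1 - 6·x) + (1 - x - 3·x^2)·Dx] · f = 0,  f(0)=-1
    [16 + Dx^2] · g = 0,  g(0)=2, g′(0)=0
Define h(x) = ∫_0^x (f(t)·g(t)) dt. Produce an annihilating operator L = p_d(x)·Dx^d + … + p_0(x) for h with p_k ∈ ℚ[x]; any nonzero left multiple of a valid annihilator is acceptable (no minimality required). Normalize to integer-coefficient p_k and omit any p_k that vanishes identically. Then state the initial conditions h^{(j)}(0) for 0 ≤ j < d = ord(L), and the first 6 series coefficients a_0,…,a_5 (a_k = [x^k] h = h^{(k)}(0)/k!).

L = (-10 + 16·x + 48·x^2)·Dx + (2 + 12·x)·Dx^2 + (-1 + x + 3·x^2)·Dx^3  (order 3).
h: a_k = 0, -2, -1, 8/3, 1/2, 14/15, …
ICs: h(0) = 0, h′(0) = -2, h′′(0) = -2.

f: a_k = -1, -1, -4, -7, -19, -40, …
g: a_k = 2, 0, -16, 0, 64/3, 0, …
L₀ := L_f ⊗_s L_g (sym. prod.), ord ≤ 2.
Integrate: L := L₀·Dx.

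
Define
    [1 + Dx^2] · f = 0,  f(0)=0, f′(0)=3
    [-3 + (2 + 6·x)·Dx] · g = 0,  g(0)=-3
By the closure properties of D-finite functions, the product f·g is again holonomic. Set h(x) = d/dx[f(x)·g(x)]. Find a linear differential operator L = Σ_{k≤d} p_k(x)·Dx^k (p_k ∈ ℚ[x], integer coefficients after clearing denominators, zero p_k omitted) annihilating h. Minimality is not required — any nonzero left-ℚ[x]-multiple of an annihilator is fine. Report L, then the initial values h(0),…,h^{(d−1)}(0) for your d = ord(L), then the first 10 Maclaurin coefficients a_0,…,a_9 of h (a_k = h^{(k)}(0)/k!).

f: a_k = 0, 3, 0, -1/2, 0, 1/40, 0, -1/1680, 0, 1/120960, …
g: a_k = -3, -9/2, 27/8, -81/16, 1215/128, -5103/256, 45927/1024, -216513/2048, 8444007/32768, -42220035/65536, …
h₀=f·g: eliminate ⇒ L₀, order ≤ 2·1.
Derive L from L₀ (diff closure).
L = (133 + 2352·x + 4104·x^2 + 1728·x^3 + 1296·x^4) + (276 + 540·x - 1296·x^2 - 1296·x^3)·Dx + (124 + 840·x + 1836·x^2 + 1728·x^3 + 1296·x^4)·Dx^2  (order 2).
h: a_k = -9, -27, 279/8, -207/4, 17097/128, -220347/640, 4655323/5120, -4405665/1792, 7750542983/1146880, -12938977921/688128, …
ICs: h(0) = -9, h′(0) = -27.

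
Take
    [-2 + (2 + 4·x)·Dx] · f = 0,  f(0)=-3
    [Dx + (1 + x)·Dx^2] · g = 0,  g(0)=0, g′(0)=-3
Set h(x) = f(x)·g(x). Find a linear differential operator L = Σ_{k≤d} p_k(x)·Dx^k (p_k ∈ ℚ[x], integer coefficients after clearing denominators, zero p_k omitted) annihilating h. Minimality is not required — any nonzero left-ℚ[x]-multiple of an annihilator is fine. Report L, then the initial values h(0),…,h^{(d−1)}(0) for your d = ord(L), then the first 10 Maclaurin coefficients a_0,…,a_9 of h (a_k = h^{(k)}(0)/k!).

f: a_k = -3, -3, 3/2, -3/2, 15/8, -21/8, 63/16, -99/16, 1287/128, -2145/128, …
g: a_k = 0, -3, 3/2, -1, 3/4, -3/5, 1/2, -3/7, 3/8, -1/3, …
h₀=f·g: eliminate ⇒ L₀, order ≤ 1·2.
L = (2 + x) + (-1 - 2·x)·Dx + (1 + 5·x + 8·x^2 + 4·x^3)·Dx^2  (order 2).
h: a_k = 0, 9, 9/2, -6, 15/2, -393/40, 1089/80, -2781/140, 8487/280, -43003/896, …
ICs: h(0) = 0, h′(0) = 9.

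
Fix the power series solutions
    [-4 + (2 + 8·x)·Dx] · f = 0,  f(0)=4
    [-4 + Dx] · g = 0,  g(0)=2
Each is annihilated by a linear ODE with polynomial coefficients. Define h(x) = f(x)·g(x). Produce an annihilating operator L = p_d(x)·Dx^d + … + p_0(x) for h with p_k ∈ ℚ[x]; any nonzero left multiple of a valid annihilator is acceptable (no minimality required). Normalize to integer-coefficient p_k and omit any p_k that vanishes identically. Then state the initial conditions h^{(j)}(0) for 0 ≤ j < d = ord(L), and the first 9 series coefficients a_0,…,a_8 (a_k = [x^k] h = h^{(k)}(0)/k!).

L = (-6 - 16·x) + (1 + 4·x)·Dx  (order 1).
h: a_k = 8, 48, 112, 544/3, 176, 3424/15, -2848/45, 71872/105, -632816/315, …
ICs: h(0) = 8.

f: a_k = 4, 8, -8, 16, -40, 112, -336, 1056, -3432, …
g: a_k = 2, 8, 16, 64/3, 64/3, 256/15, 512/45, 2048/315, 1024/315, …
Product ⇒ symmetric product L₀, ord ≤ 1.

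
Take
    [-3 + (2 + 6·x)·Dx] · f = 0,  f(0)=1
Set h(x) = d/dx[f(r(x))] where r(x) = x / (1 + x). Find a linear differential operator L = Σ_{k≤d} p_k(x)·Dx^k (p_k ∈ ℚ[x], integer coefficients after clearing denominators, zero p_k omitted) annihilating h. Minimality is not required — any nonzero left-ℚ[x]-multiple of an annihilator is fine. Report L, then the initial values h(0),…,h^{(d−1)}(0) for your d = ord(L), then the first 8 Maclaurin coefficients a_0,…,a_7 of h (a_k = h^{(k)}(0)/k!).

f: a_k = 1, 3/2, -9/8, 27/16, -405/128, 1701/256, -15309/1024, 72171/2048, …
f∘r: x↦r, Dx↦Dx/r' in L_f ⇒ L₀.
h=h₀': d/dx-closure on L₀ ⇒ L.
L = (-7 - 16·x) + (-2 - 10·x - 8·x^2)·Dx  (order 1).
h: a_k = 3/2, -21/4, 261/16, -1677/32, 45345/256, -318915/512, 4608345/2048, -33903165/4096, …
ICs: h(0) = 3/2.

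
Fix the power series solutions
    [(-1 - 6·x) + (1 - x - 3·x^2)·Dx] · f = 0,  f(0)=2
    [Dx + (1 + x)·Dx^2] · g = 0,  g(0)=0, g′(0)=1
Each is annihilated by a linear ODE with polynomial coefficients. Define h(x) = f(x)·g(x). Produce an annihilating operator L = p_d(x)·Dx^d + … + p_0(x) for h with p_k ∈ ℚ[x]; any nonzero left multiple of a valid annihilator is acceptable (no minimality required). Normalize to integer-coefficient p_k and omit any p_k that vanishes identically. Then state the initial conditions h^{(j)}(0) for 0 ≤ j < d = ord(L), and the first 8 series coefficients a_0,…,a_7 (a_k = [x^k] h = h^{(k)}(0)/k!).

f: a_k = 2, 2, 8, 14, 38, 80, 194, 434, …
g: a_k = 0, 1, -1/2, 1/3, -1/4, 1/5, -1/6, 1/7, …
Product ⇒ symmetric product L₀, ord ≤ 2.
L = (7 + 12·x) + (1 + 15·x + 15·x^2)·Dx + (-1 + 4·x^2 + 3·x^3)·Dx^2  (order 2).
h: a_k = 0, 2, 1, 23/3, 61/6, 1007/30, 956/15, 34591/210, …
ICs: h(0) = 0, h′(0) = 2.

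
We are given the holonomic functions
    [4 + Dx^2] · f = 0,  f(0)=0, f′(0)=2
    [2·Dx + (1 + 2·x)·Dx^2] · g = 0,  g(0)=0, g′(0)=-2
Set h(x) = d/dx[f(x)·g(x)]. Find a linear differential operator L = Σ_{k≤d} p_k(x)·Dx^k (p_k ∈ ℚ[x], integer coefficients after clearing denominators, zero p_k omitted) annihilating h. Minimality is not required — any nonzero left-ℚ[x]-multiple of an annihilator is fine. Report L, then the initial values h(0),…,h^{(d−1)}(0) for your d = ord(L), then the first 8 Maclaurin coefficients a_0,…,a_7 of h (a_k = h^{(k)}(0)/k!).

L = (-400 - 1408·x - 2688·x^2 + 1536·x^3 + 11008·x^4 + 12288·x^5 + 4096·x^6) + (-192 - 512·x + 640·x^2 + 3840·x^3 + 5120·x^4 + 2048·x^5)·Dx + (-112 - 352·x - 224·x^2 + 2304·x^3 + 6272·x^4 + 6144·x^5 + 2048·x^6)·Dx^2 + (-48 - 128·x + 160·x^2 + 960·x^3 + 1280·x^4 + 512·x^5)·Dx^3 + (-3 + 112·x^2 + 480·x^3 + 880·x^4 + 768·x^5 + 256·x^6)·Dx^4  (order 4).
h: a_k = 0, -8, 12, -32/3, 80/3, -176/3, 1736/15, -14464/63, …
ICs: h(0) = 0, h′(0) = -8, h′′(0) = 24, h′′′(0) = -64.

f: a_k = 0, 2, 0, -4/3, 0, 4/15, 0, -8/315, …
g: a_k = 0, -2, 2, -8/3, 4, -32/5, 32/3, -128/7, …
Sym-product of L_f,L_g gives L₀ (≤ ord 4).
Derive L from L₀ (diff closure).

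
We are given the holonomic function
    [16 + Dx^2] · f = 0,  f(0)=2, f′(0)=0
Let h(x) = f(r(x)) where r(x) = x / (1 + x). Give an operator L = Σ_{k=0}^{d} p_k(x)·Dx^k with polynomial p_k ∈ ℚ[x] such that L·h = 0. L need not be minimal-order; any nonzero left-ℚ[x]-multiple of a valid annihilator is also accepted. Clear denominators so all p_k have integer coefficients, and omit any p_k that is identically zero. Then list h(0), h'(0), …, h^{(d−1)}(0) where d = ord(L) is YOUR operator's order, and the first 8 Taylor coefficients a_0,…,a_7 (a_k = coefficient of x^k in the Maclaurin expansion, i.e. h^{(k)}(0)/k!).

f: a_k = 2, 0, -16, 0, 64/3, 0, -512/45, 0, …
Substitute x→r, Dx→(1/r')Dx; clear ⇒ L₀.
L = 16 + (2 + 6·x + 6·x^2 + 2·x^3)·Dx + (1 + 4·x + 6·x^2 + 4·x^3 + x^4)·Dx^2  (order 2).
h: a_k = 2, 0, -16, 32, -80/3, -64/3, 5488/45, -1312/5, …
ICs: h(0) = 2, h′(0) = 0.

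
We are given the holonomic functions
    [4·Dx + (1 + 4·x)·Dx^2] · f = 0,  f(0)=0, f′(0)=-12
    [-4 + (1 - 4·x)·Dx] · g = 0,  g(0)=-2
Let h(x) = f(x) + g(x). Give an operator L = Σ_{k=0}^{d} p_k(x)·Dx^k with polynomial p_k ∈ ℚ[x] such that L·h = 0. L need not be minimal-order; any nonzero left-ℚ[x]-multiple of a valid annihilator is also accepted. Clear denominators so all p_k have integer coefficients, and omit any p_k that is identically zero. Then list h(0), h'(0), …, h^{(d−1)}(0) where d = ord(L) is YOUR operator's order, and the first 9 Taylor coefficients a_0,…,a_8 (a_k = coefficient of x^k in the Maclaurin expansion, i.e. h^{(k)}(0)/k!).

L = (-160 - 128·x)·Dx + (-16 - 256·x - 256·x^2)·Dx^2 + (3 + 4·x - 48·x^2 - 64·x^3)·Dx^3  (order 3).
h: a_k = -2, -20, -8, -192, -320, -13312/5, -6144, -278528/7, -106496, …
ICs: h(0) = -2, h′(0) = -20, h′′(0) = -16.

f: a_k = 0, -12, 24, -64, 192, -3072/5, 2048, -49152/7, 24576, …
g: a_k = -2, -8, -32, -128, -512, -2048, -8192, -32768, -131072, …
Weyl lclm of L_f,L_g ⇒ L₀ (ord ≤ 3).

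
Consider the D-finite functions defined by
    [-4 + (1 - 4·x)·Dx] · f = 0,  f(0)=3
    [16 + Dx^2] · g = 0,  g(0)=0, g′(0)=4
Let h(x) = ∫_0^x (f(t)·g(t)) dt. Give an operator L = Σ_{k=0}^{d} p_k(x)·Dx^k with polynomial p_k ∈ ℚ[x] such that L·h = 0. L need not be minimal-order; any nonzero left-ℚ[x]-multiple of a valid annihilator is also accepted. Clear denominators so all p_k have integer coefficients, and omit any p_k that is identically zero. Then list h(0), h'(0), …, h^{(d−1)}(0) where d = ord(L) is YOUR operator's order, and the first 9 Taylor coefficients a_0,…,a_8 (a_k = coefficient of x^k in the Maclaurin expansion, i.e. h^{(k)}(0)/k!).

L = (-16 + 64·x)·Dx + 8·Dx^2 + (-1 + 4·x)·Dx^3  (order 3).
h: a_k = 0, 0, 6, 16, 40, 128, 6464/15, 51712/35, 542848/105, …
ICs: h(0) = 0, h′(0) = 0, h′′(0) = 12.

f: a_k = 3, 12, 48, 192, 768, 3072, 12288, 49152, 196608, …
g: a_k = 0, 4, 0, -32/3, 0, 128/15, 0, -1024/315, 0, …
f·g: L₀ = L_f ⊗_s L_g, ord ≤ 1·2.
h=∫₀ˣh₀: take L = L₀·Dx.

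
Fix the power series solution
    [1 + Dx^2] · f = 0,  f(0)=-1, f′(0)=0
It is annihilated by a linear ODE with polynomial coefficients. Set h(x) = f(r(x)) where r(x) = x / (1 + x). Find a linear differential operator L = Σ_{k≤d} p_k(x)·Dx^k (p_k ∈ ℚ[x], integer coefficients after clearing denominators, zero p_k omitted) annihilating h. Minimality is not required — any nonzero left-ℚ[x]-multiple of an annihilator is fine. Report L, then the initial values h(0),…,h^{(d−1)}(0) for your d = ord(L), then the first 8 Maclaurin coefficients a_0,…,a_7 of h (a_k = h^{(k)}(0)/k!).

L = 1 + (2 + 6·x + 6·x^2 + 2·x^3)·Dx + (1 + 4·x + 6·x^2 + 4·x^3 + x^4)·Dx^2  (order 2).
h: a_k = -1, 0, 1/2, -1, 35/24, -11/6, 1501/720, -87/40, …
ICs: h(0) = -1, h′(0) = 0.

f: a_k = -1, 0, 1/2, 0, -1/24, 0, 1/720, 0, …
f∘r: x↦r, Dx↦Dx/r' in L_f ⇒ L₀.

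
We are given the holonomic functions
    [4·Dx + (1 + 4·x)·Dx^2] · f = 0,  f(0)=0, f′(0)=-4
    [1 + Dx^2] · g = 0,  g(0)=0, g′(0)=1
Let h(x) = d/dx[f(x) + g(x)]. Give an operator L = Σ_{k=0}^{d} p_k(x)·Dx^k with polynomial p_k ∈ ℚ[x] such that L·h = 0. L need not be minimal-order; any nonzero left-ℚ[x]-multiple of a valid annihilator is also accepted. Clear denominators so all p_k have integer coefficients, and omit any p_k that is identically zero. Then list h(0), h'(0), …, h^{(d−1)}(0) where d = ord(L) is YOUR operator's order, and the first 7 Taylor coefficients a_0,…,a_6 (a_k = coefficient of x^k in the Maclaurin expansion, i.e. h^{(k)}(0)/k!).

L = (388 + 32·x + 64·x^2) + (33 + 140·x + 48·x^2 + 64·x^3)·Dx + (388 + 32·x + 64·x^2)·Dx^2 + (33 + 140·x + 48·x^2 + 64·x^3)·Dx^3  (order 3).
h: a_k = -3, 16, -129/2, 256, -24575/24, 4096, -11796481/720, …
ICs: h(0) = -3, h′(0) = 16, h′′(0) = -129.

f: a_k = 0, -4, 8, -64/3, 64, -1024/5, 2048/3, …
g: a_k = 0, 1, 0, -1/6, 0, 1/120, 0, …
Sum ⇒ L₀ = lclm(L_f,L_g) in ℚ(x)⟨Dx⟩.
h=h₀': d/dx-closure on L₀ ⇒ L.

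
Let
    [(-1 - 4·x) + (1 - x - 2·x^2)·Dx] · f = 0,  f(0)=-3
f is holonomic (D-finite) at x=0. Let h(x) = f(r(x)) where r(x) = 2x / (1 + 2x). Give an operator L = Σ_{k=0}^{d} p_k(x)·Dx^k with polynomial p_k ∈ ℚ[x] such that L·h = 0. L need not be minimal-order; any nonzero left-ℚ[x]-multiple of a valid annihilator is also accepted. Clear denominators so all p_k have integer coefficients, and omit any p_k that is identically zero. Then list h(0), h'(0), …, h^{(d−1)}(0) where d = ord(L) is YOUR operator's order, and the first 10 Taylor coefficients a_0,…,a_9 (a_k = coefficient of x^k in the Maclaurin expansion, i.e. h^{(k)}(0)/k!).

L = (2 + 20·x) + (-1 - 4·x + 4·x^2 + 16·x^3)·Dx  (order 1).
h: a_k = -3, -6, -24, 0, -192, 384, -2304, 7680, -33792, 129024, …
ICs: h(0) = -3.

f: a_k = -3, -3, -9, -15, -33, -63, -129, -255, -513, -1023, …
Change of var in L_f (x↦r) gives L₀.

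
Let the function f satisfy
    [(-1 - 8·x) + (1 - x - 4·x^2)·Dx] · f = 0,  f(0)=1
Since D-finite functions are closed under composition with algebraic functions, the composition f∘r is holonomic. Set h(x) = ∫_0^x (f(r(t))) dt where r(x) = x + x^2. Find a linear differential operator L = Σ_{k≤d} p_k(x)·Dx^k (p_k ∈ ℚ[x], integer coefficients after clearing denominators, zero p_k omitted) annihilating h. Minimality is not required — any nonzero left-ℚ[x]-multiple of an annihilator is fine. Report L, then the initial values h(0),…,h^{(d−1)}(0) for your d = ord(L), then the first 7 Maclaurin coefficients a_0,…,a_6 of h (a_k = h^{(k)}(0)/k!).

f: a_k = 1, 1, 5, 9, 29, 65, 181, …
h₀=f(r): pull back L_f along r ⇒ L₀.
h=∫h₀ ⇒ L = L₀·Dx.
L = (1 + 10·x + 24·x^2 + 16·x^3)·Dx + (-1 + x + 5·x^2 + 8·x^3 + 4·x^4)·Dx^2  (order 2).
h: a_k = 0, 1, 1/2, 2, 19/4, 61/5, 104/3, …
ICs: h(0) = 0, h′(0) = 1.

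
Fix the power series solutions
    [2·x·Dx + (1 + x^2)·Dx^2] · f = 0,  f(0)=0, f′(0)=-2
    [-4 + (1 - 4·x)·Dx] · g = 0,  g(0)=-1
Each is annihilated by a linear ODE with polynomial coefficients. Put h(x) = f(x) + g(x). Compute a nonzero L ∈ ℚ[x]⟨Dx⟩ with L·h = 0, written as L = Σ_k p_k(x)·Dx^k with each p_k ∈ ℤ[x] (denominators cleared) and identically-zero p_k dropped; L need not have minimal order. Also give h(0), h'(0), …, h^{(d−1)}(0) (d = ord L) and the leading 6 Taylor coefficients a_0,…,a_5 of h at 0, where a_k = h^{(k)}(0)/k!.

f: a_k = 0, -2, 0, 2/3, 0, -2/5, …
g: a_k = -1, -4, -16, -64, -256, -1024, …
h₀=f+g: left-lcm gives L₀, ord ≤ 3.
L = (8 - 128·x - 24·x^2)·Dx + (-49 + 8·x - 109·x^2 - 24·x^3)·Dx^2 + (4 - 15·x - 15·x^3 - 4·x^4)·Dx^3  (order 3).
h: a_k = -1, -6, -16, -190/3, -256, -5122/5, …
ICs: h(0) = -1, h′(0) = -6, h′′(0) = -32.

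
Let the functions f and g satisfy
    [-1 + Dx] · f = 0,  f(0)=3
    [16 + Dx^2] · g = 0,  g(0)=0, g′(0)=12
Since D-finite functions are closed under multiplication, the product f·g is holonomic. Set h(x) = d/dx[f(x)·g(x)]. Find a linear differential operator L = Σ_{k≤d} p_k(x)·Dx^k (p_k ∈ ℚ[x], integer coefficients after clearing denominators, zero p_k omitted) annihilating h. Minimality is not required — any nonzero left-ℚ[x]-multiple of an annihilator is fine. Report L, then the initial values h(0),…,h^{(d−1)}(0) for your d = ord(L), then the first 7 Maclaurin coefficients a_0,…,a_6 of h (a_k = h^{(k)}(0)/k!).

L = 17 - 2·Dx + Dx^2  (order 2).
h: a_k = 36, 72, -234, -360, 303/2, 1833/5, 727/20, …
ICs: h(0) = 36, h′(0) = 72.

f: a_k = 3, 3, 3/2, 1/2, 1/8, 1/40, 1/240, …
g: a_k = 0, 12, 0, -32, 0, 128/5, 0, …
h₀=f·g: eliminate ⇒ L₀, order ≤ 1·2.
Derive L from L₀ (diff closure).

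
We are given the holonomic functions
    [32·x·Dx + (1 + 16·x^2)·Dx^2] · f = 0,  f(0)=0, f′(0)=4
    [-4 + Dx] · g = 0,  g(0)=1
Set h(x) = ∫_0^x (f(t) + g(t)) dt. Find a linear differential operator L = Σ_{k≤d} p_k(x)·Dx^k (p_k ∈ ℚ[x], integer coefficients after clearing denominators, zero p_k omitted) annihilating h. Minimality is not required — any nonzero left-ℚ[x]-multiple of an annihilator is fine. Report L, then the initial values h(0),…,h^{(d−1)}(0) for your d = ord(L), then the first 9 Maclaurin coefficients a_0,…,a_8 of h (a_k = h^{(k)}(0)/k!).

L = (32 - 256·x - 512·x^2)·Dx^2 + (-12 + 48·x + 64·x^2 - 256·x^3)·Dx^3 + (1 + 4·x + 16·x^2 + 64·x^3)·Dx^4  (order 4).
h: a_k = 0, 1, 4, 8/3, -8/3, 32/15, 320/9, 256/315, -92032/315, …
ICs: h(0) = 0, h′(0) = 1, h′′(0) = 8, h′′′(0) = 16.

f: a_k = 0, 4, 0, -64/3, 0, 1024/5, 0, -16384/7, 0, …
g: a_k = 1, 4, 8, 32/3, 32/3, 128/15, 256/45, 1024/315, 512/315, …
h₀=f+g: left-lcm gives L₀, ord ≤ 3.
Integrate: L := L₀·Dx.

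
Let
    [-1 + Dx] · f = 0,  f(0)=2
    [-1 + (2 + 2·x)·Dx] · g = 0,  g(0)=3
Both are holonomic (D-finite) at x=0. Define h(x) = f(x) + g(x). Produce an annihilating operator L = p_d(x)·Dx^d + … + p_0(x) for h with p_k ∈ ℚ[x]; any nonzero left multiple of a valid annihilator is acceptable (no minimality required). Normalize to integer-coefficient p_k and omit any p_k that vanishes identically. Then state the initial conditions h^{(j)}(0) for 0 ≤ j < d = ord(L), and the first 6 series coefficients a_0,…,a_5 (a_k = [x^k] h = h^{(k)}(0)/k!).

f: a_k = 2, 2, 1, 1/3, 1/12, 1/60, …
g: a_k = 3, 3/2, -3/8, 3/16, -15/128, 21/256, …
Sum ⇒ L₀ = lclm(L_f,L_g) in ℚ(x)⟨Dx⟩.
L = (3 + 2·x) + (-5 - 8·x - 4·x^2)·Dx + (2 + 6·x + 4·x^2)·Dx^2  (order 2).
h: a_k = 5, 7/2, 5/8, 25/48, -13/384, 379/3840, …
ICs: h(0) = 5, h′(0) = 7/2.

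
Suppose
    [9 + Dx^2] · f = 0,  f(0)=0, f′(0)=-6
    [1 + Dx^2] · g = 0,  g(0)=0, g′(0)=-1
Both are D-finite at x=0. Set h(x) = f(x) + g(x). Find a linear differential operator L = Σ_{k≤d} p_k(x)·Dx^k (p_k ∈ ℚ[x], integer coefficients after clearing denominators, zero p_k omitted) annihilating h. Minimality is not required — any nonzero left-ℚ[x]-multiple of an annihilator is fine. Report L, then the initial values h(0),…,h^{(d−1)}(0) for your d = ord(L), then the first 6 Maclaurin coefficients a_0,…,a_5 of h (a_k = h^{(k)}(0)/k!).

f: a_k = 0, -6, 0, 9, 0, -81/20, …
g: a_k = 0, -1, 0, 1/6, 0, -1/120, …
f+g: L₀ = lclm(L_f,L_g), ord ≤ 2+2.
L = 9 + 10·Dx^2 + Dx^4  (order 4).
h: a_k = 0, -7, 0, 55/6, 0, -487/120, …
ICs: h(0) = 0, h′(0) = -7, h′′(0) = 0, h′′′(0) = 55.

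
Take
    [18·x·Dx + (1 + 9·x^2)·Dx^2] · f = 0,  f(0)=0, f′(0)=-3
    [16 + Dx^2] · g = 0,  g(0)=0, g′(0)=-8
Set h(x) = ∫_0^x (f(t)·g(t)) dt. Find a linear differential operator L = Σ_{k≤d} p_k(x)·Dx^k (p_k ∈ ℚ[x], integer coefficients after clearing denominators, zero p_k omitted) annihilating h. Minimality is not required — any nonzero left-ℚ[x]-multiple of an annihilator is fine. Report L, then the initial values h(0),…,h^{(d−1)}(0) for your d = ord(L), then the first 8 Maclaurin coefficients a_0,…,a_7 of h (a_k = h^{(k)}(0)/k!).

L = (20800 + 494784·x^2 + 2923776·x^4 + 11943936·x^6 + 26873856·x^8)·Dx + (19584·x + 342144·x^3 + 2239488·x^5 + 6718464·x^7)·Dx^2 + (1700 + 42732·x^2 + 318816·x^4 + 1492992·x^6 + 3359232·x^8)·Dx^3 + (1224·x + 21384·x^3 + 139968·x^5 + 419904·x^7)·Dx^4 + (25 + 738·x^2 + 8505·x^4 + 46656·x^6 + 104976·x^8)·Dx^5  (order 5).
h: a_k = 0, 0, 0, 8, 0, -136/5, 0, 632/7, …
ICs: h(0) = 0, h′(0) = 0, h′′(0) = 0, h′′′(0) = 48, h′′′′(0) = 0.

f: a_k = 0, -3, 0, 9, 0, -243/5, 0, 2187/7, …
g: a_k = 0, -8, 0, 64/3, 0, -256/15, 0, 2048/315, …
Product ⇒ symmetric product L₀, ord ≤ 4.
h=∫₀ˣh₀: take L = L₀·Dx.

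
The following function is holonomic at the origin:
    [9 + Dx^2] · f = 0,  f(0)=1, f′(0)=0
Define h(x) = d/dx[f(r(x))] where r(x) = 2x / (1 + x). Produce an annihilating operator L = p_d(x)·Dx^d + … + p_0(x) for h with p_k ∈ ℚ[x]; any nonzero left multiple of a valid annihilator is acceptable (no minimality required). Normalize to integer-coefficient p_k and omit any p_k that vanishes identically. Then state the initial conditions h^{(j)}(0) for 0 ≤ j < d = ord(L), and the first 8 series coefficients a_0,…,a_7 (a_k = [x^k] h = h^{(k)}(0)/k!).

f: a_k = 1, 0, -9/2, 0, 27/8, 0, -81/80, 0, …
f∘r: x↦r, Dx↦Dx/r' in L_f ⇒ L₀.
Differentiate: ansatz ord ≤ ord L₀ ⇒ L.
L = (42 + 12·x + 6·x^2) + (6 + 18·x + 18·x^2 + 6·x^3)·Dx + (1 + 4·x + 6·x^2 + 4·x^3 + x^4)·Dx^2  (order 2).
h: a_k = 0, -36, 108, 0, -720, 11556/5, -20412/5, 24912/7, …
ICs: h(0) = 0, h′(0) = -36.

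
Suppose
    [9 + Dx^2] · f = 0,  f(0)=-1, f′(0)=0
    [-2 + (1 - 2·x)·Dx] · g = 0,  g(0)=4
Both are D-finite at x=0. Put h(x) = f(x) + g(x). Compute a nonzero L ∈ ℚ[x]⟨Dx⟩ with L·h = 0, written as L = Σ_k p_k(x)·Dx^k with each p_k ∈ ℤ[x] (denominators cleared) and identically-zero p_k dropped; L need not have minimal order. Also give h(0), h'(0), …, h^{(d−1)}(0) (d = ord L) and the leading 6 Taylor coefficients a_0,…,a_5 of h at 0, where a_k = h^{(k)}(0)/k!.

f: a_k = -1, 0, 9/2, 0, -27/8, 0, …
g: a_k = 4, 8, 16, 32, 64, 128, …
L₀ := lclm(L_f,L_g); ord L₀ ≤ 2+1.
L = (-594 + 648·x - 648·x^2) + (153 - 630·x + 972·x^2 - 648·x^3)·Dx + (-66 + 72·x - 72·x^2)·Dx^2 + (17 - 70·x + 108·x^2 - 72·x^3)·Dx^3  (order 3).
h: a_k = 3, 8, 41/2, 32, 485/8, 128, …
ICs: h(0) = 3, h′(0) = 8, h′′(0) = 41.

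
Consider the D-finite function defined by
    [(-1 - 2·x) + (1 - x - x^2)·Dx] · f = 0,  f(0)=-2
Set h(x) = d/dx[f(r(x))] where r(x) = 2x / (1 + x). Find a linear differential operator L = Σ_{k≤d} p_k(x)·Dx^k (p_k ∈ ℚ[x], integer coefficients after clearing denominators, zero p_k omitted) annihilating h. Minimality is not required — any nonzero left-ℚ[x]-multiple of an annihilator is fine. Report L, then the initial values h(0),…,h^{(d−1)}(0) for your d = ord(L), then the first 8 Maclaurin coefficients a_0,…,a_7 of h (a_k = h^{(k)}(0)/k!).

L = (6 + 30·x + 90·x^2 + 50·x^3) + (-1 - 6·x + 30·x^3 + 25·x^4)·Dx  (order 1).
h: a_k = -4, -24, -60, -240, -500, -1800, -3500, -12000, …
ICs: h(0) = -4.

f: a_k = -2, -2, -4, -6, -10, -16, -26, -42, …
h₀=f(r): pull back L_f along r ⇒ L₀.
h₀' ⇒ L via d/dx closure of L₀.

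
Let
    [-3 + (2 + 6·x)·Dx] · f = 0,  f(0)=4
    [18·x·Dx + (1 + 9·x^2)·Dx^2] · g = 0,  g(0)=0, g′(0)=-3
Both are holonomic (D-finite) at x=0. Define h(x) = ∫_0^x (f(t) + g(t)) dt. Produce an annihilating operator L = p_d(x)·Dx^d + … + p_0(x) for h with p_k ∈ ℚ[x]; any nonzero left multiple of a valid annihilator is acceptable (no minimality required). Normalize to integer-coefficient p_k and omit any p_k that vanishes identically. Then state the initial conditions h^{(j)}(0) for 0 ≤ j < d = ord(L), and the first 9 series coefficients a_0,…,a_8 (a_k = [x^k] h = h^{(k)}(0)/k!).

f: a_k = 4, 6, -9/2, 27/4, -405/32, 1701/64, -15309/256, 72171/512, -2814669/8192, …
g: a_k = 0, -3, 0, 9, 0, -243/5, 0, 2187/7, 0, …
Sum ⇒ L₀ = lclm(L_f,L_g) in ℚ(x)⟨Dx⟩.
h=∫h₀ ⇒ L = L₀·Dx.
L = (-36 - 270·x + 972·x^2 + 1458·x^3)·Dx^2 + (-33 - 144·x + 270·x^2 + 3888·x^3 + 5103·x^4)·Dx^3 + (-2 + 18·x + 108·x^2 + 324·x^3 + 1134·x^4 + 1458·x^5)·Dx^4  (order 4).
h: a_k = 0, 4, 3/2, -3/2, 63/16, -81/32, -2349/640, -2187/256, 1624941/28672, …
ICs: h(0) = 0, h′(0) = 4, h′′(0) = 3, h′′′(0) = -9.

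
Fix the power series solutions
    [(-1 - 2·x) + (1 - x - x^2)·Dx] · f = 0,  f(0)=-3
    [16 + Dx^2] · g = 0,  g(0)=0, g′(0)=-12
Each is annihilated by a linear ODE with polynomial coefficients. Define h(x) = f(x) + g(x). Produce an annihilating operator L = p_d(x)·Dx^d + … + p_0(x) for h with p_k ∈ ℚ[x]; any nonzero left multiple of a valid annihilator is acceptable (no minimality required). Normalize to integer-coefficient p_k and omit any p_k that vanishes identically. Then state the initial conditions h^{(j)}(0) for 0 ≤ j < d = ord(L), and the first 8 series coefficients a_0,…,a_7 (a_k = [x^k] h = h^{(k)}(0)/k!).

L = (272 + 384·x - 352·x^2 + 192·x^3 + 640·x^4 + 256·x^5) + (-160 + 368·x + 32·x^2 - 544·x^3 + 48·x^4 + 384·x^5 + 128·x^6)·Dx + (17 + 24·x - 22·x^2 + 12·x^3 + 40·x^4 + 16·x^5)·Dx^2 + (-10 + 23·x + 2·x^2 - 34·x^3 + 3·x^4 + 24·x^5 + 8·x^6)·Dx^3  (order 3).
h: a_k = -3, -15, -6, 23, -15, -248/5, -39, -5591/105, …
ICs: h(0) = -3, h′(0) = -15, h′′(0) = -12.

f: a_k = -3, -3, -6, -9, -15, -24, -39, -63, …
g: a_k = 0, -12, 0, 32, 0, -128/5, 0, 1024/105, …
L₀ := lclm(L_f,L_g); ord L₀ ≤ 1+2.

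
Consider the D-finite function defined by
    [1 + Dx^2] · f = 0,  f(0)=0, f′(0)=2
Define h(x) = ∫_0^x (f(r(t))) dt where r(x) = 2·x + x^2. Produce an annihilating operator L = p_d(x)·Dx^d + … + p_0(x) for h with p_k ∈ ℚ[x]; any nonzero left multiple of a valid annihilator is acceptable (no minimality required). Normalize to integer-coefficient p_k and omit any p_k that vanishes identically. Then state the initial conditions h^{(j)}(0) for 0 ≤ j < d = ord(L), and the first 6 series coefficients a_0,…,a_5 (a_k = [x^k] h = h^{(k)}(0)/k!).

f: a_k = 0, 2, 0, -1/3, 0, 1/60, …
L₀ from L_f via x↦r, Dx↦r'^{-1}Dx.
h=∫h₀ ⇒ L = L₀·Dx.
L = (4 + 12·x + 12·x^2 + 4·x^3)·Dx - Dx^2 + (1 + x)·Dx^3  (order 3).
h: a_k = 0, 0, 2, 2/3, -2/3, -4/5, …
ICs: h(0) = 0, h′(0) = 0, h′′(0) = 4.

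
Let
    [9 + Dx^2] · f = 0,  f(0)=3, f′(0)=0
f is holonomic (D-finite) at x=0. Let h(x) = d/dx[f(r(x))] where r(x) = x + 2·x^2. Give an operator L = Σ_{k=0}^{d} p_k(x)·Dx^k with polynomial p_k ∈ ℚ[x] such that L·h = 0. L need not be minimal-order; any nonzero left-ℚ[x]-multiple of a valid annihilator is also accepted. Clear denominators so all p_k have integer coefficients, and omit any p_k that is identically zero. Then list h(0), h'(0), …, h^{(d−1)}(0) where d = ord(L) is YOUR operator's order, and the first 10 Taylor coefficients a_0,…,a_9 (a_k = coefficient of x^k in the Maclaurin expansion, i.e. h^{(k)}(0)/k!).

L = (57 + 144·x + 864·x^2 + 2304·x^3 + 2304·x^4) + (-12 - 48·x)·Dx + (1 + 8·x + 16·x^2)·Dx^2  (order 2).
h: a_k = 0, -27, -162, -351/2, 405, 57591/40, 40257/20, -88533/560, -1205037/280, -30211947/4480, …
ICs: h(0) = 0, h′(0) = -27.

f: a_k = 3, 0, -27/2, 0, 81/8, 0, -243/80, 0, 2187/4480, 0, …
Substitute x→r, Dx→(1/r')Dx; clear ⇒ L₀.
h₀' ⇒ L via d/dx closure of L₀.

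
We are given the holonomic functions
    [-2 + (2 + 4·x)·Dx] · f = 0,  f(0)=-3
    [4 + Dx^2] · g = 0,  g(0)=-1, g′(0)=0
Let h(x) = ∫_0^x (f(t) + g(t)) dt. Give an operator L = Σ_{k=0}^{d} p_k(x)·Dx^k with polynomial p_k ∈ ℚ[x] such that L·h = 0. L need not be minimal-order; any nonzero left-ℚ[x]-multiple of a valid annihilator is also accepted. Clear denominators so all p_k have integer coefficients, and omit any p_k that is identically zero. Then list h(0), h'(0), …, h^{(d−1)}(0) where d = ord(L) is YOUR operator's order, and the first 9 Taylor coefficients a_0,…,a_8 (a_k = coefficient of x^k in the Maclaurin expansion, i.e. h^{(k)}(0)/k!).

L = (-28 - 64·x - 64·x^2)·Dx + (12 + 88·x + 192·x^2 + 128·x^3)·Dx^2 + (-7 - 16·x - 16·x^2)·Dx^3 + (3 + 22·x + 48·x^2 + 32·x^3)·Dx^4  (order 4).
h: a_k = 0, -4, -3/2, 7/6, -3/8, 29/120, -7/16, 2899/5040, -99/128, …
ICs: h(0) = 0, h′(0) = -4, h′′(0) = -3, h′′′(0) = 7.

f: a_k = -3, -3, 3/2, -3/2, 15/8, -21/8, 63/16, -99/16, 1287/128, …
g: a_k = -1, 0, 2, 0, -2/3, 0, 4/45, 0, -2/315, …
h₀=f+g: left-lcm gives L₀, ord ≤ 3.
Integrate: L := L₀·Dx.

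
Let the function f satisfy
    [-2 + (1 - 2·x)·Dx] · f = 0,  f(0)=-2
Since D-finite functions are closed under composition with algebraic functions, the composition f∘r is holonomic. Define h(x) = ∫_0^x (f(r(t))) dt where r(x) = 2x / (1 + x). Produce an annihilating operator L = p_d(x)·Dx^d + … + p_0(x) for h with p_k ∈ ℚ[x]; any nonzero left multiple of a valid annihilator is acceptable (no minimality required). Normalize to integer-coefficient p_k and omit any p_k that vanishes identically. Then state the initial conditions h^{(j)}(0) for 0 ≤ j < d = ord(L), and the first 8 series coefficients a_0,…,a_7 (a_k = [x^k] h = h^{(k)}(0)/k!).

f: a_k = -2, -4, -8, -16, -32, -64, -128, -256, …
Substitute x→r, Dx→(1/r')Dx; clear ⇒ L₀.
Integrate: L := L₀·Dx.
L = 4·Dx + (-1 + 2·x + 3·x^2)·Dx^2  (order 2).
h: a_k = 0, -2, -4, -8, -18, -216/5, -108, -1944/7, …
ICs: h(0) = 0, h′(0) = -2.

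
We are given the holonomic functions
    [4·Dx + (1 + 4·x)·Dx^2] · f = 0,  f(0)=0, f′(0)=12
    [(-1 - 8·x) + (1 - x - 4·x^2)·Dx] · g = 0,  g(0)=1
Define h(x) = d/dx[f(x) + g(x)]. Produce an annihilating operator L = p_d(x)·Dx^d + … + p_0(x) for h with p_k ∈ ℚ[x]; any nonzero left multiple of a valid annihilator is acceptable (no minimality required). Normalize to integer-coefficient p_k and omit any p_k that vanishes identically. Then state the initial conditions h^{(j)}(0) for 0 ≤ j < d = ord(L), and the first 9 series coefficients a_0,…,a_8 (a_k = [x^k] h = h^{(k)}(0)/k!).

f: a_k = 0, 12, -24, 64, -192, 3072/5, -2048, 49152/7, -24576, …
g: a_k = 1, 1, 5, 9, 29, 65, 181, 441, 1165, …
Weyl lclm of L_f,L_g ⇒ L₀ (ord ≤ 3).
Differentiate: ansatz ord ≤ ord L₀ ⇒ L.
L = (-268 - 1616·x - 5504·x^2 - 4608·x^3 - 6144·x^4) + (-11 - 360·x - 3008·x^2 - 7680·x^3 - 9472·x^4 - 10240·x^5)·Dx + (7 + 67·x + 154·x^2 - 136·x^3 - 928·x^4 - 2176·x^5 - 2048·x^6)·Dx^2  (order 2).
h: a_k = 13, -38, 219, -652, 3397, -11202, 52239, -187288, 812793, …
ICs: h(0) = 13, h′(0) = -38.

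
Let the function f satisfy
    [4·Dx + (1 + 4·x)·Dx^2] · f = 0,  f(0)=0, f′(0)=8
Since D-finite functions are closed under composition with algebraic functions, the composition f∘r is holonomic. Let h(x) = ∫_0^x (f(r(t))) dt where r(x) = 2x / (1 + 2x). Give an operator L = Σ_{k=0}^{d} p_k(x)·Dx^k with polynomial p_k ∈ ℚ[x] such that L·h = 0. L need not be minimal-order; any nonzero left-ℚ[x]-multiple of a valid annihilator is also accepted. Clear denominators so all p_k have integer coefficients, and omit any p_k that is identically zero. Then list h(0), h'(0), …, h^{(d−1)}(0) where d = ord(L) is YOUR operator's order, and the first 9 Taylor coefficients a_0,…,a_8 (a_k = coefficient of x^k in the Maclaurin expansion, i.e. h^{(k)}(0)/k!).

L = (12 + 40·x)·Dx^2 + (1 + 12·x + 20·x^2)·Dx^3  (order 3).
h: a_k = 0, 0, 8, -32, 496/3, -4992/5, 99968/15, -47616, 2499968/7, …
ICs: h(0) = 0, h′(0) = 0, h′′(0) = 16.

f: a_k = 0, 8, -16, 128/3, -128, 2048/5, -4096/3, 32768/7, -16384, …
Change of var in L_f (x↦r) gives L₀.
Integrate: L := L₀·Dx.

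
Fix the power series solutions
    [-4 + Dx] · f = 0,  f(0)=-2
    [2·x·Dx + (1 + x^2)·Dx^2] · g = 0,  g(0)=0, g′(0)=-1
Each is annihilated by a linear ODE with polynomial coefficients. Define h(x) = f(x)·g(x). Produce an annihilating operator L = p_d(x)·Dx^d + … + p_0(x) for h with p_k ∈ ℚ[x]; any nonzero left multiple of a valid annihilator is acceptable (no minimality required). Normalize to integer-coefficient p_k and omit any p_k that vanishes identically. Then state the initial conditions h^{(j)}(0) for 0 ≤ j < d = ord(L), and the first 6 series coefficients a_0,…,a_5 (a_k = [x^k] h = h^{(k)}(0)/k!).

f: a_k = -2, -8, -16, -64/3, -64/3, -256/15, …
g: a_k = 0, -1, 0, 1/3, 0, -1/5, …
f·g: L₀ = L_f ⊗_s L_g, ord ≤ 1·2.
L = (16 - 8·x + 16·x^2) + (-8 + 2·x - 8·x^2)·Dx + (1 + x^2)·Dx^2  (order 2).
h: a_k = 0, 2, 8, 46/3, 56/3, 82/5, …
ICs: h(0) = 0, h′(0) = 2.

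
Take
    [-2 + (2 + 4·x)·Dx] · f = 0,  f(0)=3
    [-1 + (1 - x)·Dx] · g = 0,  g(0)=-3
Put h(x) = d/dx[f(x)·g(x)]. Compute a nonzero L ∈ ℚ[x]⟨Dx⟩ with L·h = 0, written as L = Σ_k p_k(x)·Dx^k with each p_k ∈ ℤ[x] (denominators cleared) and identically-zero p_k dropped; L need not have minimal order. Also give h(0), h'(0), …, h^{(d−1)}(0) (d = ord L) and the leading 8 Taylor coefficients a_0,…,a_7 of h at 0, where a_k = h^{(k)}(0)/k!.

L = (3 + 12·x + 3·x^2) + (-2 - 3·x + 3·x^2 + 2·x^3)·Dx  (order 1).
h: a_k = -18, -27, -54, -99/2, -405/4, -405/8, -189, 405/16, …
ICs: h(0) = -18.

f: a_k = 3, 3, -3/2, 3/2, -15/8, 21/8, -63/16, 99/16, …
g: a_k = -3, -3, -3, -3, -3, -3, -3, -3, …
h₀=f·g: eliminate ⇒ L₀, order ≤ 1·1.
h₀' ⇒ L via d/dx closure of L₀.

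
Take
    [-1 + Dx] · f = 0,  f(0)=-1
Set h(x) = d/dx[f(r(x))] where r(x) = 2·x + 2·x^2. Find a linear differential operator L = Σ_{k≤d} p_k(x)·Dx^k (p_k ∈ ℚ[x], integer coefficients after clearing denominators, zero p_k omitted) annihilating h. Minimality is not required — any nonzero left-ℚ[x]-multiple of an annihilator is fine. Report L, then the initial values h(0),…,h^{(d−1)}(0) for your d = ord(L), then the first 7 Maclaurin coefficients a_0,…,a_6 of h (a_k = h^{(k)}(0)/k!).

L = (4 + 8·x + 8·x^2) + (-1 - 2·x)·Dx  (order 1).
h: a_k = -2, -8, -16, -80/3, -104/3, -608/15, -1856/45, …
ICs: h(0) = -2.

f: a_k = -1, -1, -1/2, -1/6, -1/24, -1/120, -1/720, …
L₀ from L_f via x↦r, Dx↦r'^{-1}Dx.
Differentiate: ansatz ord ≤ ord L₀ ⇒ L.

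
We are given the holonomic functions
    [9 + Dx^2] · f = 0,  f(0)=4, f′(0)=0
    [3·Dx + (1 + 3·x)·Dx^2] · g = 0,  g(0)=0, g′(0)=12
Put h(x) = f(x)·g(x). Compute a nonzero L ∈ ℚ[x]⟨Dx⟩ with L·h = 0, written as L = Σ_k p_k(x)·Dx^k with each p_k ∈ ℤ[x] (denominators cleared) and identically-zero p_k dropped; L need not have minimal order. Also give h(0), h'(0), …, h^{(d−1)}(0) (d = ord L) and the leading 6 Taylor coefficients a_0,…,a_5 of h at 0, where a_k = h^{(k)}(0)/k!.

L = (-81 + 486·x + 4617·x^2 + 11664·x^3 + 8748·x^4) + (36 + 540·x + 1944·x^2 + 1944·x^3)·Dx + (180·x + 1134·x^2 + 2592·x^3 + 1944·x^4)·Dx^2 + (4 + 60·x + 216·x^2 + 216·x^3)·Dx^3 + (1 + 14·x + 69·x^2 + 144·x^3 + 108·x^4)·Dx^4  (order 4).
h: a_k = 0, 48, -72, -72, 0, 1458/5, …
ICs: h(0) = 0, h′(0) = 48, h′′(0) = -144, h′′′(0) = -432.

f: a_k = 4, 0, -18, 0, 27/2, 0, …
g: a_k = 0, 12, -18, 36, -81, 972/5, …
f·g: L₀ = L_f ⊗_s L_g, ord ≤ 2·2.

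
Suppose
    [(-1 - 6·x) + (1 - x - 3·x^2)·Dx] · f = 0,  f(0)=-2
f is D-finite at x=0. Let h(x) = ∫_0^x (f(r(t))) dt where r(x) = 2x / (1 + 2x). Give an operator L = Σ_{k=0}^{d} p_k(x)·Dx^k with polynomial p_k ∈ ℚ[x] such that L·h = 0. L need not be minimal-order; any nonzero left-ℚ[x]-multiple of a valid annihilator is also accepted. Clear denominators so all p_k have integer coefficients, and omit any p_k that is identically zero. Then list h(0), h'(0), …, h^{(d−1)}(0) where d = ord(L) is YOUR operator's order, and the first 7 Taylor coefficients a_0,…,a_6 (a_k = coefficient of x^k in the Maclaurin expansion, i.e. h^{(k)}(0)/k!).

f: a_k = -2, -2, -8, -14, -38, -80, -194, …
Substitute x→r, Dx→(1/r')Dx; clear ⇒ L₀.
h=∫₀ˣh₀: take L = L₀·Dx.
L = (2 + 28·x)·Dx + (-1 - 4·x + 8·x^2 + 24·x^3)·Dx^2  (order 2).
h: a_k = 0, -2, -2, -8, 0, -288/5, 96, …
ICs: h(0) = 0, h′(0) = -2.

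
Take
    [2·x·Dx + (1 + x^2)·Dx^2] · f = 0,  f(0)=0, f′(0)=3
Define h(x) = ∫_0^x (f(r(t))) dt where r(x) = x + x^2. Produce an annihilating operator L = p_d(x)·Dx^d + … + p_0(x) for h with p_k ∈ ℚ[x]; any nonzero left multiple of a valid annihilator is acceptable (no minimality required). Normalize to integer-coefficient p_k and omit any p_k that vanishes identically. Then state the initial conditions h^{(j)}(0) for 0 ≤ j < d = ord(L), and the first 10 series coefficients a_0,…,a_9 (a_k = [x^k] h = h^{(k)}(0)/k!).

L = (-2 + 2·x + 8·x^2 + 12·x^3 + 6·x^4)·Dx^2 + (1 + 2·x + x^2 + 4·x^3 + 5·x^4 + 2·x^5)·Dx^3  (order 3).
h: a_k = 0, 0, 3/2, 1, -1/4, -3/5, -2/5, 2/7, 39/56, 1/3, …
ICs: h(0) = 0, h′(0) = 0, h′′(0) = 3.

f: a_k = 0, 3, 0, -1, 0, 3/5, 0, -3/7, 0, 1/3, …
Substitute x→r, Dx→(1/r')Dx; clear ⇒ L₀.
Integrate: L := L₀·Dx.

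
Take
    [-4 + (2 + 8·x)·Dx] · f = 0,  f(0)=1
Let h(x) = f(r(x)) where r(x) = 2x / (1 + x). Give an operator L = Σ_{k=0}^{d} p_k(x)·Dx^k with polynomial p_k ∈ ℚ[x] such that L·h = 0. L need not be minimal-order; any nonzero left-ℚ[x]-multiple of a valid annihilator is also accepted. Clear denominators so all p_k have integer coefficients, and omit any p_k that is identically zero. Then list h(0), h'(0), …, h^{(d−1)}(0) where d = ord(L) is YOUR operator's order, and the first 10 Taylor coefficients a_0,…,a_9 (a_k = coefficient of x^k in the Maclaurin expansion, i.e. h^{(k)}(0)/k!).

f: a_k = 1, 2, -2, 4, -10, 28, -84, 264, -858, 2860, …
f∘r: x↦r, Dx↦Dx/r' in L_f ⇒ L₀.
L = -4 + (1 + 10·x + 9·x^2)·Dx  (order 1).
h: a_k = 1, 4, -12, 52, -284, 1764, -11820, 83220, -606780, 4541380, …
ICs: h(0) = 1.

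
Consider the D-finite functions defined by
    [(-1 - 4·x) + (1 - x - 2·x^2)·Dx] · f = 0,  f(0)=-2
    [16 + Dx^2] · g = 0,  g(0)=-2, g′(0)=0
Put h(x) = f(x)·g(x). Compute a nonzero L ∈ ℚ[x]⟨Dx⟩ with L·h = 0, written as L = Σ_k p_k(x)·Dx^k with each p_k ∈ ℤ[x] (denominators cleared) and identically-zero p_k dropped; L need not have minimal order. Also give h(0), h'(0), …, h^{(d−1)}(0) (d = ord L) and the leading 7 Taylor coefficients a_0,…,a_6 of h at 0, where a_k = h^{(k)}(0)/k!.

L = (-12 + 16·x + 32·x^2) + (2 + 8·x)·Dx + (-1 + x + 2·x^2)·Dx^2  (order 2).
h: a_k = 4, 4, -20, -12, -28/3, -100/3, -3364/45, …
ICs: h(0) = 4, h′(0) = 4.

f: a_k = -2, -2, -6, -10, -22, -42, -86, …
g: a_k = -2, 0, 16, 0, -64/3, 0, 512/45, …
Sym-product of L_f,L_g gives L₀ (≤ ord 2).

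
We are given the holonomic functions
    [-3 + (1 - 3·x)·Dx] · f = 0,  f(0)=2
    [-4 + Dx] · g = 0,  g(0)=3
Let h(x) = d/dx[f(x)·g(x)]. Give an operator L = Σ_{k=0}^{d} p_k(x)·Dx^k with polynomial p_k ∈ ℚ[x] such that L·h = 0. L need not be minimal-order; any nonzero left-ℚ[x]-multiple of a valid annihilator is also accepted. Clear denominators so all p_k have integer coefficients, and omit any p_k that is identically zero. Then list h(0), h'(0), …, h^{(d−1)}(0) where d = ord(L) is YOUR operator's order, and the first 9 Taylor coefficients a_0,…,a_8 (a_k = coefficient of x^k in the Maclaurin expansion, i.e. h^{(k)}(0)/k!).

L = (58 - 168·x + 144·x^2) + (-7 + 33·x - 36·x^2)·Dx  (order 1).
h: a_k = 42, 348, 1758, 7288, 27586, 497572/5, 5226554/15, 17920784/15, 423382618/105, …
ICs: h(0) = 42.

f: a_k = 2, 6, 18, 54, 162, 486, 1458, 4374, 13122, …
g: a_k = 3, 12, 24, 32, 32, 128/5, 256/15, 1024/105, 512/105, …
Sym-product of L_f,L_g gives L₀ (≤ ord 1).
h=h₀': d/dx-closure on L₀ ⇒ L.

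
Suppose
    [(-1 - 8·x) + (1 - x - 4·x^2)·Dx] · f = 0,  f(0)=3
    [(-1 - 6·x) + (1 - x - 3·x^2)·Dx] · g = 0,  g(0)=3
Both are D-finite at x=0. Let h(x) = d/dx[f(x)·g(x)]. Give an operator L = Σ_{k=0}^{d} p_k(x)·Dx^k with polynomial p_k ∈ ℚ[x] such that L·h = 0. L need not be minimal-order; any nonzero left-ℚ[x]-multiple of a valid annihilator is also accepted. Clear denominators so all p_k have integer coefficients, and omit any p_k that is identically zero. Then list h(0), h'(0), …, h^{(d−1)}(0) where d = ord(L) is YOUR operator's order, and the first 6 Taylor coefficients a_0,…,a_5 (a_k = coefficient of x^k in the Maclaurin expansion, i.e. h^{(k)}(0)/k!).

L = (20 + 30·x - 12·x^2 - 768·x^3 - 708·x^4 + 2520·x^5 + 2880·x^6) + (-2 - 8·x + 57·x^2 + 64·x^3 - 330·x^4 - 285·x^5 + 588·x^6 + 576·x^7)·Dx  (order 1).
h: a_k = 18, 180, 675, 3024, 10080, 35478, …
ICs: h(0) = 18.

f: a_k = 3, 3, 15, 27, 87, 195, …
g: a_k = 3, 3, 12, 21, 57, 120, …
f·g: L₀ = L_f ⊗_s L_g, ord ≤ 1·1.
Derive L from L₀ (diff closure).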